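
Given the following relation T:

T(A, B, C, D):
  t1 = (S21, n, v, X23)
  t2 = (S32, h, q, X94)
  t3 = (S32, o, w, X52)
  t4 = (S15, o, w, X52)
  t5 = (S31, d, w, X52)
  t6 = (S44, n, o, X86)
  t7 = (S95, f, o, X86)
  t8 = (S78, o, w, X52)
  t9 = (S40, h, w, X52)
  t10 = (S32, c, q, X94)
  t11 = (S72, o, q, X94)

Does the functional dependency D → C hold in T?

Yes

D=X23: row 1 → C = v ✓
D=X94: rows 2, 10, 11 → C = q, q, q ✓
D=X52: rows 3, 4, 5, 8, 9 → C = w, w, w, w, w ✓
D=X86: rows 6, 7 → C = o, o ✓
Every D value is associated with a single C value, so D → C holds.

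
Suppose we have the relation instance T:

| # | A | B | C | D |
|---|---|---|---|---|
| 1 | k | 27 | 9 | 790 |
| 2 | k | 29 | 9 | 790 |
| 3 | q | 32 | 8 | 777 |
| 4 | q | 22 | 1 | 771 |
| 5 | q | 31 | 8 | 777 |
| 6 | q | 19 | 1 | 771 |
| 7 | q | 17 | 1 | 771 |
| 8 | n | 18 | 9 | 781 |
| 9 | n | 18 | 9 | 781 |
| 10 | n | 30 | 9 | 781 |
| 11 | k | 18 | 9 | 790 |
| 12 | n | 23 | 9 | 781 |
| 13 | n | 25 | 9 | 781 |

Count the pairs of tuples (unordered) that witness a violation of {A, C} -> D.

0

(A=k, C=9): all 3 rows agree on D — 0 pairs.
(A=q, C=8): all 2 rows agree on D — 0 pairs.
(A=q, C=1): all 3 rows agree on D — 0 pairs.
(A=n, C=9): all 5 rows agree on D — 0 pairs.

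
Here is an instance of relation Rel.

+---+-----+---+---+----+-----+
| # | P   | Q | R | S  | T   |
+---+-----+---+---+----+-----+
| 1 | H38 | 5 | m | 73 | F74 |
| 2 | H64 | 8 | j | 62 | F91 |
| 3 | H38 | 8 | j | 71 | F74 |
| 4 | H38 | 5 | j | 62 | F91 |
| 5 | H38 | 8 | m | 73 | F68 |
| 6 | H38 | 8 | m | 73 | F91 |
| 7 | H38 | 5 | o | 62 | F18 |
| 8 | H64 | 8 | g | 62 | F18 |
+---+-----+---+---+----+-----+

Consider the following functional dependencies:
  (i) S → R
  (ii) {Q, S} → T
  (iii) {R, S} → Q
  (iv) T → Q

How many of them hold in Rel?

(i) S → R: S=62: rows 2, 4, 7, 8 → R takes values {j, o, g} — violation — fails.
(ii) {Q, S} → T: (Q=8, S=62): rows 2, 8 → T takes values {F91, F18} — violation; (Q=5, S=62): rows 4, 7 → T takes values {F91, F18} — violation; (Q=8, S=73): rows 5, 6 → T takes values {F68, F91} — violation — fails.
(iii) {R, S} → Q: (R=m, S=73): rows 1, 5, 6 → Q takes values {5, 8} — violation; (R=j, S=62): rows 2, 4 → Q takes values {8, 5} — violation — fails.
(iv) T → Q: T=F74: rows 1, 3 → Q takes values {5, 8} — violation; T=F91: rows 2, 4, 6 → Q takes values {8, 5} — violation; T=F18: rows 7, 8 → Q takes values {5, 8} — violation — fails.
None of the 4 dependencies hold.

0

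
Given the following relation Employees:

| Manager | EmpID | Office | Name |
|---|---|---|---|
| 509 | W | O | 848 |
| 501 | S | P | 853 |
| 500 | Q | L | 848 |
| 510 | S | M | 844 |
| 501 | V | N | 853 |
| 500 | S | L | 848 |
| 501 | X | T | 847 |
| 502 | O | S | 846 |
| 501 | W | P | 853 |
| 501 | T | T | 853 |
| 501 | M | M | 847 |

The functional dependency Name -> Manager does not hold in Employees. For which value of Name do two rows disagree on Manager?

Name=848: 3 rows → Manager takes values {509, 500} — violation
Name=853: 4 rows → Manager = 501, 501, 501, 501 ✓
Name=844: 1 row → Manager = 510 ✓
Name=847: 2 rows → Manager = 501, 501 ✓
Name=846: 1 row → Manager = 502 ✓
The only Name value with inconsistent Manager is Name=848.

848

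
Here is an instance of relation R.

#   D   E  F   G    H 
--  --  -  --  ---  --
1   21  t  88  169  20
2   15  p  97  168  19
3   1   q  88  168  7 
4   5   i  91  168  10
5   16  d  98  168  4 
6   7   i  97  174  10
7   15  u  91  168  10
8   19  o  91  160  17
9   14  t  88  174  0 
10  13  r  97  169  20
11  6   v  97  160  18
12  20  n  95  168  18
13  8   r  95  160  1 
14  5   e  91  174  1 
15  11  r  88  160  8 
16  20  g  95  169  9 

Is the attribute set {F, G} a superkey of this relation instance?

No

Rows 4 and 7 have the same {F, G} value (F=91, G=168) but are distinct tuples, so {F, G} does not determine every attribute — not a superkey.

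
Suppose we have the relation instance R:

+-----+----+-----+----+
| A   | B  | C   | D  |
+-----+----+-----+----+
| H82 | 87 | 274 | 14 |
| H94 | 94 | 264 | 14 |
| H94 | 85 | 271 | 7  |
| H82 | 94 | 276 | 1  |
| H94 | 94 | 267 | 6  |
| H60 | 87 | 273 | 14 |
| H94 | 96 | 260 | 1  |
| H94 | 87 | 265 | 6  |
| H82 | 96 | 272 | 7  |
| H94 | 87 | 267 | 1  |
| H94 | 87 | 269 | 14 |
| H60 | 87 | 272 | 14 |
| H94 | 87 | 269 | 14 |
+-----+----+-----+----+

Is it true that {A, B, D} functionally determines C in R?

No

(A=H82, B=87, D=14): 1 row → C = 274 ✓
(A=H94, B=94, D=14): 1 row → C = 264 ✓
(A=H94, B=85, D=7): 1 row → C = 271 ✓
(A=H82, B=94, D=1): 1 row → C = 276 ✓
(A=H94, B=94, D=6): 1 row → C = 267 ✓
(A=H60, B=87, D=14): 2 rows → C takes values {273, 272} — violation
(A=H94, B=96, D=1): 1 row → C = 260 ✓
(A=H94, B=87, D=6): 1 row → C = 265 ✓
(A=H82, B=96, D=7): 1 row → C = 272 ✓
(A=H94, B=87, D=1): 1 row → C = 267 ✓
(A=H94, B=87, D=14): 2 rows → C = 269, 269 ✓
Two rows agree on {A, B, D} but differ on C, so {A, B, D} -> C does not hold.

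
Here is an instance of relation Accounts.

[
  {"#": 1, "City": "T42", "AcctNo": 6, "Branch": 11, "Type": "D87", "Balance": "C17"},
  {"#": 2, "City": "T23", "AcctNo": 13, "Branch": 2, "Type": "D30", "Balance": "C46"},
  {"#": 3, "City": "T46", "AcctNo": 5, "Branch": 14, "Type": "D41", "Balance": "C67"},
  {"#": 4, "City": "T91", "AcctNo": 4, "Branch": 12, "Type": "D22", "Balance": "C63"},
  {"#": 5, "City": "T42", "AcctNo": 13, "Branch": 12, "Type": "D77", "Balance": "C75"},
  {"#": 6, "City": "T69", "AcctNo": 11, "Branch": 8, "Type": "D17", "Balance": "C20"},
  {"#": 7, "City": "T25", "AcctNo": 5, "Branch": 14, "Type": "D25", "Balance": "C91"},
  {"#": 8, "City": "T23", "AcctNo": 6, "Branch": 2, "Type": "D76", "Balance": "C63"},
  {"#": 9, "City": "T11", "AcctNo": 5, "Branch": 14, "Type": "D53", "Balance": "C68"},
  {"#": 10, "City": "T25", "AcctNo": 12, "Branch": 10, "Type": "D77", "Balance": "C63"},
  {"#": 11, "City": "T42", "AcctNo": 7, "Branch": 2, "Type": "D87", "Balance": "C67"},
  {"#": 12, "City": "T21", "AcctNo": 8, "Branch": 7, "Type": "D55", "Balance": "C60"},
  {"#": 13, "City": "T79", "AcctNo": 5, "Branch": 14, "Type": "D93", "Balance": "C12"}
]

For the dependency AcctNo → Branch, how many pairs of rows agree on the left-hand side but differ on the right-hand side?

2

AcctNo=6: violating pairs (1,8) — 1 pair.
AcctNo=13: violating pairs (2,5) — 1 pair.
AcctNo=5: all 4 rows agree on Branch — 0 pairs.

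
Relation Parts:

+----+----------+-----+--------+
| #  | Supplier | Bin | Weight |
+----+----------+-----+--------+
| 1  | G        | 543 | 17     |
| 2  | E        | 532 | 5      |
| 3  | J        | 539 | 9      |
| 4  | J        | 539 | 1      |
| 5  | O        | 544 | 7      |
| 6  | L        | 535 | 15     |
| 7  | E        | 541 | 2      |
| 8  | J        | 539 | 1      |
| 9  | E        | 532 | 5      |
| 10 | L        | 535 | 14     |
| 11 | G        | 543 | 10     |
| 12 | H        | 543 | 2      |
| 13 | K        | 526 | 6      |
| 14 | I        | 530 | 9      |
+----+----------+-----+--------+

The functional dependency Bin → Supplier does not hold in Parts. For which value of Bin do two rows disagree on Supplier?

543

Bin=543: rows 1, 11, 12 → Supplier takes values {G, H} — violation
Bin=532: rows 2, 9 → Supplier = E, E ✓
Bin=539: rows 3, 4, 8 → Supplier = J, J, J ✓
Bin=544: row 5 → Supplier = O ✓
Bin=535: rows 6, 10 → Supplier = L, L ✓
Bin=541: row 7 → Supplier = E ✓
Bin=526: row 13 → Supplier = K ✓
Bin=530: row 14 → Supplier = I ✓
The only Bin value with inconsistent Supplier is Bin=543.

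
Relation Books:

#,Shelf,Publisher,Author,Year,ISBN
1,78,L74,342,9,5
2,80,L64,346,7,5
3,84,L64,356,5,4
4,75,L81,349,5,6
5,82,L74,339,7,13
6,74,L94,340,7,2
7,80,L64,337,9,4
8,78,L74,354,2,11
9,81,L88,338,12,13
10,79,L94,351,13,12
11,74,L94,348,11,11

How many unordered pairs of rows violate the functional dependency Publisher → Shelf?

6

Publisher=L74: violating pairs (1,5), (5,8) — 2 pairs.
Publisher=L64: violating pairs (2,3), (3,7) — 2 pairs.
Publisher=L94: violating pairs (6,10), (10,11) — 2 pairs.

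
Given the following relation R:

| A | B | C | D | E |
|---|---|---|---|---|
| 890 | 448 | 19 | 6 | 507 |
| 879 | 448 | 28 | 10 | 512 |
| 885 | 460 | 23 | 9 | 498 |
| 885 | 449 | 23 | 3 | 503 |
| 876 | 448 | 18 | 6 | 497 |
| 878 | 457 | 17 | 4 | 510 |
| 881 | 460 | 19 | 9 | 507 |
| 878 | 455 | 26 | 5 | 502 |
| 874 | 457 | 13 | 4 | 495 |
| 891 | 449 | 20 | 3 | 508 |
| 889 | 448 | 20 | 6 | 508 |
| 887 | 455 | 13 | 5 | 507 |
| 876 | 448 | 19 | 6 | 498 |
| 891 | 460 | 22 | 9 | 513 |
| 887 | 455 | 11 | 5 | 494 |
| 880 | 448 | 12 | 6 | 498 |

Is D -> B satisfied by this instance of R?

D=6: 5 rows → B = 448, 448, 448, 448, 448 ✓
D=10: 1 row → B = 448 ✓
D=9: 3 rows → B = 460, 460, 460 ✓
D=3: 2 rows → B = 449, 449 ✓
D=4: 2 rows → B = 457, 457 ✓
D=5: 3 rows → B = 455, 455, 455 ✓
Every D value is associated with a single B value, so D -> B holds.

Yes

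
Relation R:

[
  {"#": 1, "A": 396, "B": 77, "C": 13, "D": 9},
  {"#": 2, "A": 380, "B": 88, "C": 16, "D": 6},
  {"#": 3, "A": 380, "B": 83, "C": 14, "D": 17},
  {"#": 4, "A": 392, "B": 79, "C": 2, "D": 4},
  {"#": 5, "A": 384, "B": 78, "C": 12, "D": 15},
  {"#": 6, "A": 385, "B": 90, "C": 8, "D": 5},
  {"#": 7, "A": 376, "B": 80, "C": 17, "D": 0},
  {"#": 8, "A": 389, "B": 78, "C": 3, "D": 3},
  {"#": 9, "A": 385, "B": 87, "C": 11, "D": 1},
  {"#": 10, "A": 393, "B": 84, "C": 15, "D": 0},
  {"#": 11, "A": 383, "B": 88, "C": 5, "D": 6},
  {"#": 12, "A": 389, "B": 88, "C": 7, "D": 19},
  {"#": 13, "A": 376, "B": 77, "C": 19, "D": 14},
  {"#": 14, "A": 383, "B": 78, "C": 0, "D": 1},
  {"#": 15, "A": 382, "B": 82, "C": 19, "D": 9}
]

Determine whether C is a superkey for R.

No

Rows 13 and 15 have the same C value C=19 but are distinct tuples, so C does not determine every attribute — not a superkey.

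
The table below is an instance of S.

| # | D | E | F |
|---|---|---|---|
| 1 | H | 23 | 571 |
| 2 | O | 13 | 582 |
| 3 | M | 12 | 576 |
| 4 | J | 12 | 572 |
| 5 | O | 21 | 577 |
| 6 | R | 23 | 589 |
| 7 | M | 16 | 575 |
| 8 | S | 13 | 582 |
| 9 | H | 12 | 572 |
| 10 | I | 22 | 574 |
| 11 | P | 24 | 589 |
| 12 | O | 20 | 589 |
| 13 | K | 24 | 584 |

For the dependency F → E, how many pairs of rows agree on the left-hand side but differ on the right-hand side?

F=582: all 2 rows agree on E — 0 pairs.
F=572: all 2 rows agree on E — 0 pairs.
F=589: violating pairs (6,11), (6,12), (11,12) — 3 pairs.

3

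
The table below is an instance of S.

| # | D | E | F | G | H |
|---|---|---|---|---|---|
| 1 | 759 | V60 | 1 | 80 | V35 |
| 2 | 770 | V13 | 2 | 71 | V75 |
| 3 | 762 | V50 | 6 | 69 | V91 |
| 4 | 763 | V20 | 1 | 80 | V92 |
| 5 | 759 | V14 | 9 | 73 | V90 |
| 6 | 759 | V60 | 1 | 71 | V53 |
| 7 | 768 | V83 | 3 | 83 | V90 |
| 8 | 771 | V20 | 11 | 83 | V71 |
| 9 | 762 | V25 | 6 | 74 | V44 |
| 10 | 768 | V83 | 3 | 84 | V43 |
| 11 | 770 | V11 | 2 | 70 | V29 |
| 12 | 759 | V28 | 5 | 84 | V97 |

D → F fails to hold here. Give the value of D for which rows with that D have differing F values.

759

D=759: rows 1, 5, 6, 12 → F takes values {1, 9, 5} — violation
D=770: rows 2, 11 → F = 2, 2 ✓
D=762: rows 3, 9 → F = 6, 6 ✓
D=763: row 4 → F = 1 ✓
D=768: rows 7, 10 → F = 3, 3 ✓
D=771: row 8 → F = 11 ✓
The only D value with inconsistent F is D=759.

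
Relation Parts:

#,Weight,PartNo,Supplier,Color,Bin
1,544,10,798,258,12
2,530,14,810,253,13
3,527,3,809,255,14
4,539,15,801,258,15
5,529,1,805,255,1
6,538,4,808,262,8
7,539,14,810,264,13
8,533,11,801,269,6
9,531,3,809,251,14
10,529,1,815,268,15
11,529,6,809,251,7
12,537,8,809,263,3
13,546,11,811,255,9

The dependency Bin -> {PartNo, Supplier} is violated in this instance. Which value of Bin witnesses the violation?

15

Bin=12: row 1 → {PartNo,Supplier} = (10, 798) ✓
Bin=13: rows 2, 7 → {PartNo,Supplier} = (14, 810), (14, 810) ✓
Bin=14: rows 3, 9 → {PartNo,Supplier} = (3, 809), (3, 809) ✓
Bin=15: rows 4, 10 → {PartNo,Supplier} takes values {(15, 801), (1, 815)} — violation
Bin=1: row 5 → {PartNo,Supplier} = (1, 805) ✓
Bin=8: row 6 → {PartNo,Supplier} = (4, 808) ✓
Bin=6: row 8 → {PartNo,Supplier} = (11, 801) ✓
Bin=7: row 11 → {PartNo,Supplier} = (6, 809) ✓
Bin=3: row 12 → {PartNo,Supplier} = (8, 809) ✓
Bin=9: row 13 → {PartNo,Supplier} = (11, 811) ✓
The only Bin value with inconsistent RHS is Bin=15.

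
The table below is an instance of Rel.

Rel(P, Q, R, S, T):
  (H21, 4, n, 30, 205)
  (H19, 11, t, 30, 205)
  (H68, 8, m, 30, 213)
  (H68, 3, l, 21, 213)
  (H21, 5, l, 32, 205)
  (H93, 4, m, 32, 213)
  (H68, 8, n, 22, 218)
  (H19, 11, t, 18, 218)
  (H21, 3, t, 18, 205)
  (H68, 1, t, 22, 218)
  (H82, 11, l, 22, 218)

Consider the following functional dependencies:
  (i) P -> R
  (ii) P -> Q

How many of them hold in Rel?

0

(i) P -> R: P=H21: 3 rows → R takes values {n, l, t} — violation; P=H68: 4 rows → R takes values {m, l, n, t} — violation — fails.
(ii) P -> Q: P=H21: 3 rows → Q takes values {4, 5, 3} — violation; P=H68: 4 rows → Q takes values {8, 3, 1} — violation — fails.
None of the 2 dependencies hold.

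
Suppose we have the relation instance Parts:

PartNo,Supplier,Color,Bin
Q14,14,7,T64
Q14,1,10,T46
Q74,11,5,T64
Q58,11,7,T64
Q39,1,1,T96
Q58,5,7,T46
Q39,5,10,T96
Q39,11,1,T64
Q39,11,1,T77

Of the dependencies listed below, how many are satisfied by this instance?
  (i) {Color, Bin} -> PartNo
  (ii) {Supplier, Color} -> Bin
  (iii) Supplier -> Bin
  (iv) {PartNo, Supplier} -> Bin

0

(i) {Color, Bin} -> PartNo: (Color=7, Bin=T64): 2 rows → PartNo takes values {Q14, Q58} — violation — fails.
(ii) {Supplier, Color} -> Bin: (Supplier=11, Color=1): 2 rows → Bin takes values {T64, T77} — violation — fails.
(iii) Supplier -> Bin: Supplier=1: 2 rows → Bin takes values {T46, T96} — violation; Supplier=11: 4 rows → Bin takes values {T64, T77} — violation; Supplier=5: 2 rows → Bin takes values {T46, T96} — violation — fails.
(iv) {PartNo, Supplier} -> Bin: (PartNo=Q39, Supplier=11): 2 rows → Bin takes values {T64, T77} — violation — fails.
None of the 4 dependencies hold.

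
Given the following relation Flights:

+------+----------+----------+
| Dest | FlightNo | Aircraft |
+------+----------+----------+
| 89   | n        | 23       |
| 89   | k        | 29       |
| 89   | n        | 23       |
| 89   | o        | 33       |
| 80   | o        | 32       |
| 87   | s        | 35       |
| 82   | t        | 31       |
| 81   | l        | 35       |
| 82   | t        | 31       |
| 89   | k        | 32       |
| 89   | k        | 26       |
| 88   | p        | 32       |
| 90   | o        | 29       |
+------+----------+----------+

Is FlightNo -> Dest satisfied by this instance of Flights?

No

FlightNo=n: 2 rows → Dest = 89, 89 ✓
FlightNo=k: 3 rows → Dest = 89, 89, 89 ✓
FlightNo=o: 3 rows → Dest takes values {89, 80, 90} — violation
FlightNo=s: 1 row → Dest = 87 ✓
FlightNo=t: 2 rows → Dest = 82, 82 ✓
FlightNo=l: 1 row → Dest = 81 ✓
FlightNo=p: 1 row → Dest = 88 ✓
Two rows agree on FlightNo but differ on Dest, so FlightNo -> Dest does not hold.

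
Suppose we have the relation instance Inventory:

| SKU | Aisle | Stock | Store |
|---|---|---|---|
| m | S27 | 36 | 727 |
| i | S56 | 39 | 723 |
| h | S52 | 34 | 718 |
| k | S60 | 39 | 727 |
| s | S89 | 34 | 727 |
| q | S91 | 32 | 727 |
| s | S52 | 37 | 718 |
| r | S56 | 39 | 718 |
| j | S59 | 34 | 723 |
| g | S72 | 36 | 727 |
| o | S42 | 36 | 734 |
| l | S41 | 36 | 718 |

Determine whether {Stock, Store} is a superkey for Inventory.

No

Two distinct rows share (Stock=36, Store=727), so {Stock, Store} does not determine every attribute — not a superkey.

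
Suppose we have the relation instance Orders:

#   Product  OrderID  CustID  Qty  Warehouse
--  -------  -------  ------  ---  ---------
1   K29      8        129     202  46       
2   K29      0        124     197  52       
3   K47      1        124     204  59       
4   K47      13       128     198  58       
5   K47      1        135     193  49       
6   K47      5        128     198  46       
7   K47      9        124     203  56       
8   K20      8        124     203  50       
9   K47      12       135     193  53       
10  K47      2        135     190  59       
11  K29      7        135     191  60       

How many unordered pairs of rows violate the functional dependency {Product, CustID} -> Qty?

(Product=K47, CustID=124): violating pairs (3,7) — 1 pair.
(Product=K47, CustID=128): all 2 rows agree on Qty — 0 pairs.
(Product=K47, CustID=135): violating pairs (5,10), (9,10) — 2 pairs.

3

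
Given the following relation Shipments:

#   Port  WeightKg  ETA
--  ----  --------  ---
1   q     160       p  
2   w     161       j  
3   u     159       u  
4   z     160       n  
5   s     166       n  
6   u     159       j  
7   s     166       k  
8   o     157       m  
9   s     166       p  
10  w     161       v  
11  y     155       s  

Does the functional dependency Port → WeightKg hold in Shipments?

Port=q: row 1 → WeightKg = 160 ✓
Port=w: rows 2, 10 → WeightKg = 161, 161 ✓
Port=u: rows 3, 6 → WeightKg = 159, 159 ✓
Port=z: row 4 → WeightKg = 160 ✓
Port=s: rows 5, 7, 9 → WeightKg = 166, 166, 166 ✓
Port=o: row 8 → WeightKg = 157 ✓
Port=y: row 11 → WeightKg = 155 ✓
Every Port value is associated with a single WeightKg value, so Port → WeightKg holds.

Yes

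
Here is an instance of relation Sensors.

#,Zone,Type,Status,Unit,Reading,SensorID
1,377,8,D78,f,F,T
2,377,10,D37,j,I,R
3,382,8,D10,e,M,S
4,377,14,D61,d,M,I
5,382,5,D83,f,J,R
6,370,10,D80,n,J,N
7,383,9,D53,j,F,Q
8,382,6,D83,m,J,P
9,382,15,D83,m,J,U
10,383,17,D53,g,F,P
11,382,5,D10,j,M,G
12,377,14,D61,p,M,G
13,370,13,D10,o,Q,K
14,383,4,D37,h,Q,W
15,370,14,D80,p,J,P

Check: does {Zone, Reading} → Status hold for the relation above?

Yes

(Zone=377, Reading=F): row 1 → Status = D78 ✓
(Zone=377, Reading=I): row 2 → Status = D37 ✓
(Zone=382, Reading=M): rows 3, 11 → Status = D10, D10 ✓
(Zone=377, Reading=M): rows 4, 12 → Status = D61, D61 ✓
(Zone=382, Reading=J): rows 5, 8, 9 → Status = D83, D83, D83 ✓
(Zone=370, Reading=J): rows 6, 15 → Status = D80, D80 ✓
(Zone=383, Reading=F): rows 7, 10 → Status = D53, D53 ✓
(Zone=370, Reading=Q): row 13 → Status = D10 ✓
(Zone=383, Reading=Q): row 14 → Status = D37 ✓
Every {Zone, Reading} value is associated with a single Status value, so {Zone, Reading} → Status holds.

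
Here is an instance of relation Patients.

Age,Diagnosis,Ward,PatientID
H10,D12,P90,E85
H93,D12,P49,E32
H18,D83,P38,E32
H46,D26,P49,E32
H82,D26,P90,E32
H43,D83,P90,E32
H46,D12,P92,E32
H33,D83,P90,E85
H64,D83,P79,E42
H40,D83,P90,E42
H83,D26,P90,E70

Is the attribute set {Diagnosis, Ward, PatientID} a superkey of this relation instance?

All 11 rows have distinct {Diagnosis, Ward, PatientID} values, so {Diagnosis, Ward, PatientID} → (all attributes) holds and {Diagnosis, Ward, PatientID} is a superkey.

Yes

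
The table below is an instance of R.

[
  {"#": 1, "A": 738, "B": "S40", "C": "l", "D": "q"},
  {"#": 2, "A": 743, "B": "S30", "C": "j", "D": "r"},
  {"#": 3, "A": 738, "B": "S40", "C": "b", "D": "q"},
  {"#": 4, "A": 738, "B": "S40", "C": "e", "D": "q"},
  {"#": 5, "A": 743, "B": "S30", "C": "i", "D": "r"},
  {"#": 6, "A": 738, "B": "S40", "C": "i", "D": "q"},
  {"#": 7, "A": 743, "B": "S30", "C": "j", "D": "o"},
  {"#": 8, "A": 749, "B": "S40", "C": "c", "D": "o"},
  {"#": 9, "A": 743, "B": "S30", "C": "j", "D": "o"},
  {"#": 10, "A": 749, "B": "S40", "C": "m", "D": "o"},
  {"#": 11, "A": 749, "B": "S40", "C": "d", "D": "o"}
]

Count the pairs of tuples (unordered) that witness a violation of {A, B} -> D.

4

(A=738, B=S40): all 4 rows agree on D — 0 pairs.
(A=743, B=S30): violating pairs (2,7), (2,9), (5,7), (5,9) — 4 pairs.
(A=749, B=S40): all 3 rows agree on D — 0 pairs.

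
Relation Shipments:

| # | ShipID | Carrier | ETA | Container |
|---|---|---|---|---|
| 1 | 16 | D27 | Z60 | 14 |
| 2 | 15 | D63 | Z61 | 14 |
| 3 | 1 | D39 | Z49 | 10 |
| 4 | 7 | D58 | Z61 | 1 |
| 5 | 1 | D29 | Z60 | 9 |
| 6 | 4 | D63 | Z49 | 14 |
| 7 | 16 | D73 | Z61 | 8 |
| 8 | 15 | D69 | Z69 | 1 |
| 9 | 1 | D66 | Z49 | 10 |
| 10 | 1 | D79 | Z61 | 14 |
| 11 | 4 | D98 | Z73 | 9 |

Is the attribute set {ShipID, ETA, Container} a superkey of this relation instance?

No

Rows 3 and 9 have the same {ShipID, ETA, Container} value (ShipID=1, ETA=Z49, Container=10) but are distinct tuples, so {ShipID, ETA, Container} does not determine every attribute — not a superkey.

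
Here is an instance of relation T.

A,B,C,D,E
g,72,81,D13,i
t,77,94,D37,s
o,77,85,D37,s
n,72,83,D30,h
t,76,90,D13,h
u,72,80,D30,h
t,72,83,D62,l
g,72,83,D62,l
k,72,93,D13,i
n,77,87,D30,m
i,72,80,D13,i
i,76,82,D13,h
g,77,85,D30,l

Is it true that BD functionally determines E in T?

No

(B=72, D=D13): 3 rows → E = i, i, i ✓
(B=77, D=D37): 2 rows → E = s, s ✓
(B=72, D=D30): 2 rows → E = h, h ✓
(B=76, D=D13): 2 rows → E = h, h ✓
(B=72, D=D62): 2 rows → E = l, l ✓
(B=77, D=D30): 2 rows → E takes values {m, l} — violation
Two rows agree on BD but differ on E, so BD → E does not hold.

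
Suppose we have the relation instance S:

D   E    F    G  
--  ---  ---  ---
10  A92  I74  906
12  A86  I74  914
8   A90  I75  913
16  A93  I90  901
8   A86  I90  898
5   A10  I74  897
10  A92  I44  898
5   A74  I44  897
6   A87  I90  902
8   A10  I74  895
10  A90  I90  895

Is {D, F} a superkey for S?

Yes

All 11 rows have distinct {D, F} values, so {D, F} → (all attributes) holds and {D, F} is a superkey.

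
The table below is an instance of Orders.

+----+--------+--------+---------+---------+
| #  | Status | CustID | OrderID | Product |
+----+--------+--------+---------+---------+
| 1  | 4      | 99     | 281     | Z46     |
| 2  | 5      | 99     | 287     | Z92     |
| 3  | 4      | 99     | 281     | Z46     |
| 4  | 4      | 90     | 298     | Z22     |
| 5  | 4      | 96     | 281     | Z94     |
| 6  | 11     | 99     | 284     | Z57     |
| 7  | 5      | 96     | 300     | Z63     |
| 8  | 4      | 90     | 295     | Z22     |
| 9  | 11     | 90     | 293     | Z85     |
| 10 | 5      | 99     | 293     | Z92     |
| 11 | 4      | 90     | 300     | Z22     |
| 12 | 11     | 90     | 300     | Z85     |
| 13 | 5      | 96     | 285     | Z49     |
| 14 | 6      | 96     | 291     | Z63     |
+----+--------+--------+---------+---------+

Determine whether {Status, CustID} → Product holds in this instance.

No

(Status=4, CustID=99): rows 1, 3 → Product = Z46, Z46 ✓
(Status=5, CustID=99): rows 2, 10 → Product = Z92, Z92 ✓
(Status=4, CustID=90): rows 4, 8, 11 → Product = Z22, Z22, Z22 ✓
(Status=4, CustID=96): row 5 → Product = Z94 ✓
(Status=11, CustID=99): row 6 → Product = Z57 ✓
(Status=5, CustID=96): rows 7, 13 → Product takes values {Z63, Z49} — violation
(Status=11, CustID=90): rows 9, 12 → Product = Z85, Z85 ✓
(Status=6, CustID=96): row 14 → Product = Z63 ✓
Two rows agree on {Status, CustID} but differ on Product, so {Status, CustID} → Product does not hold.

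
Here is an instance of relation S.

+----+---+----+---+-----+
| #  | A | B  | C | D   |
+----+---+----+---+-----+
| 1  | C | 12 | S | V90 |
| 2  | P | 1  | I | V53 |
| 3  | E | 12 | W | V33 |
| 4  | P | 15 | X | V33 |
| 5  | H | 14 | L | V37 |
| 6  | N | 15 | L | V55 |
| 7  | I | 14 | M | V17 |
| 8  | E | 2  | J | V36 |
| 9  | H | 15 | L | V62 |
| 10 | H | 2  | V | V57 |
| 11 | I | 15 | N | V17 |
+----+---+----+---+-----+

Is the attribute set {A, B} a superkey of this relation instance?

Yes

All 11 rows have distinct {A, B} values, so {A, B} → (all attributes) holds and {A, B} is a superkey.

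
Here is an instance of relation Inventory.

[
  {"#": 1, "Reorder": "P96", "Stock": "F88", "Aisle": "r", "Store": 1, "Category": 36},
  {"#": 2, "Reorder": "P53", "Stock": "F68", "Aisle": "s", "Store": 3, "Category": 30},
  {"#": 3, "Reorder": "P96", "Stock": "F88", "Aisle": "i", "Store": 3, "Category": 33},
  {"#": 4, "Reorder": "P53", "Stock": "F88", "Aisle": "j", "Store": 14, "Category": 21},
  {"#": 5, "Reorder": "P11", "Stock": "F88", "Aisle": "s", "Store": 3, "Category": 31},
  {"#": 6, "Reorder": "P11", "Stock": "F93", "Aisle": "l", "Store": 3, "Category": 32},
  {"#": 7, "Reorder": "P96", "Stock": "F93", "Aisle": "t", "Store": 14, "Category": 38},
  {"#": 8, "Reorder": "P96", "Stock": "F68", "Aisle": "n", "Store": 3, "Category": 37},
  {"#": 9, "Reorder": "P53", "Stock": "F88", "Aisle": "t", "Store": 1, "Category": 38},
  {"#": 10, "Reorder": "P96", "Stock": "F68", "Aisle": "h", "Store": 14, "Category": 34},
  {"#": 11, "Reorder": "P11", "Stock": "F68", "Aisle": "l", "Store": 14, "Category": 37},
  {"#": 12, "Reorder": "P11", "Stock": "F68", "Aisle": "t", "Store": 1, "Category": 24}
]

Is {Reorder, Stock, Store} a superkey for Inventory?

All 12 rows have distinct {Reorder, Stock, Store} values, so {Reorder, Stock, Store} → (all attributes) holds and {Reorder, Stock, Store} is a superkey.

Yes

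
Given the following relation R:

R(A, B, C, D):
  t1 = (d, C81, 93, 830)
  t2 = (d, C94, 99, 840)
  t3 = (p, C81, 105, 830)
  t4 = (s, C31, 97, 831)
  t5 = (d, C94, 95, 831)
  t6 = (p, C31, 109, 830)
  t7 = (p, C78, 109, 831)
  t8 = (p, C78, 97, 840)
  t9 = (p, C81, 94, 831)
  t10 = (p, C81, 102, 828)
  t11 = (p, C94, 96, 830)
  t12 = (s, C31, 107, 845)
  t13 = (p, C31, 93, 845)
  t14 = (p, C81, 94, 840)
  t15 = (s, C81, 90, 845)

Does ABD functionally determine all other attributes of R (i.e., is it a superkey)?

All 15 rows have distinct ABD values, so ABD → (all attributes) holds and ABD is a superkey.

Yes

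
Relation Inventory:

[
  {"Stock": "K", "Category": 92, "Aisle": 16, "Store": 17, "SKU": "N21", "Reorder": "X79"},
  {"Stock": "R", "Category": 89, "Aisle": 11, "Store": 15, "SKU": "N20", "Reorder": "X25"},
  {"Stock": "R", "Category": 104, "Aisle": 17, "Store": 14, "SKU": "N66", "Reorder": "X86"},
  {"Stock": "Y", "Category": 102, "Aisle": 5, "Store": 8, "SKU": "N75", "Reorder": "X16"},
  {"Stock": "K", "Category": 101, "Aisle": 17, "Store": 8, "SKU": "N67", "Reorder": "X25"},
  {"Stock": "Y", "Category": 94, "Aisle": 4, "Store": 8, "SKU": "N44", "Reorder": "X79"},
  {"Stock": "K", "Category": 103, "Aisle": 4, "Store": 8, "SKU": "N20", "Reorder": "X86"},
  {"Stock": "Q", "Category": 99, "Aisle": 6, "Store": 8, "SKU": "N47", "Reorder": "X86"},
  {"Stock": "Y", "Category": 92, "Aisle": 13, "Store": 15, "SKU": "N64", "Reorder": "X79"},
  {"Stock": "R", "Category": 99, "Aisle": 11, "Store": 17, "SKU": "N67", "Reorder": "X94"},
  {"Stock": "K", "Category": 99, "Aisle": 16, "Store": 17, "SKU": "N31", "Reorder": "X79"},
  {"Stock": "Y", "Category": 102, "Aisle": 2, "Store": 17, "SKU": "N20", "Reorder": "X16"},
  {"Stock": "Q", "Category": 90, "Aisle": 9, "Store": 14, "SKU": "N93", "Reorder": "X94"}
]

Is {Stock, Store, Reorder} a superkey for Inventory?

No

Two distinct rows share (Stock=K, Store=17, Reorder=X79), so {Stock, Store, Reorder} does not determine every attribute — not a superkey.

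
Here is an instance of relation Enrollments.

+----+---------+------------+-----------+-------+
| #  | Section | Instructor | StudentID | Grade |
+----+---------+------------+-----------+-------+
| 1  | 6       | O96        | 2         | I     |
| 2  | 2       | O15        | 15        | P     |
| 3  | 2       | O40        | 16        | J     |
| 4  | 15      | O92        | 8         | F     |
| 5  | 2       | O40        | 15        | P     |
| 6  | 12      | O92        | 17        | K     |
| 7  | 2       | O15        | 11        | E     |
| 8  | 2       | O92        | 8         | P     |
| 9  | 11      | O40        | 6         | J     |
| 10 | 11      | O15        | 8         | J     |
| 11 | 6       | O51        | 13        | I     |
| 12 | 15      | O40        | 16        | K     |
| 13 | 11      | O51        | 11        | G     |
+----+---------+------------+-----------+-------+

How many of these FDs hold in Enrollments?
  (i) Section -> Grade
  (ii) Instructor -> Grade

(i) Section -> Grade: Section=2: rows 2, 3, 5, 7, 8 → Grade takes values {P, J, E} — violation; Section=15: rows 4, 12 → Grade takes values {F, K} — violation; Section=11: rows 9, 10, 13 → Grade takes values {J, G} — violation — fails.
(ii) Instructor -> Grade: Instructor=O15: rows 2, 7, 10 → Grade takes values {P, E, J} — violation; Instructor=O40: rows 3, 5, 9, 12 → Grade takes values {J, P, K} — violation; Instructor=O92: rows 4, 6, 8 → Grade takes values {F, K, P} — violation; Instructor=O51: rows 11, 13 → Grade takes values {I, G} — violation — fails.
None of the 2 dependencies hold.

0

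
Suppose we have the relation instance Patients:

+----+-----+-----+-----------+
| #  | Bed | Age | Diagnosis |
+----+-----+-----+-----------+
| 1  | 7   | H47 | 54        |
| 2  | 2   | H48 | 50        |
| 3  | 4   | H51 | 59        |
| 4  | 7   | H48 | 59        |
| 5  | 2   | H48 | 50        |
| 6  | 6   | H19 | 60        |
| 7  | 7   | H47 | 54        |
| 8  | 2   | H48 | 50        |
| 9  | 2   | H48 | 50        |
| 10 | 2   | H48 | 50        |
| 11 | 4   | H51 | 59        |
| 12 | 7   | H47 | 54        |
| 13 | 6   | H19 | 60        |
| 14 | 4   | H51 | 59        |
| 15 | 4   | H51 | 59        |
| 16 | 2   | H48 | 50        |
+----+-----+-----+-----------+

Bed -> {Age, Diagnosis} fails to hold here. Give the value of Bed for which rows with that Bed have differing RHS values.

Bed=7: rows 1, 4, 7, 12 → {Age,Diagnosis} takes values {(H47, 54), (H48, 59)} — violation
Bed=2: rows 2, 5, 8, 9, 10, 16 → {Age,Diagnosis} = (H48, 50), (H48, 50), (H48, 50), (H48, 50), (H48, 50), (H48, 50) ✓
Bed=4: rows 3, 11, 14, 15 → {Age,Diagnosis} = (H51, 59), (H51, 59), (H51, 59), (H51, 59) ✓
Bed=6: rows 6, 13 → {Age,Diagnosis} = (H19, 60), (H19, 60) ✓
The only Bed value with inconsistent RHS is Bed=7.

7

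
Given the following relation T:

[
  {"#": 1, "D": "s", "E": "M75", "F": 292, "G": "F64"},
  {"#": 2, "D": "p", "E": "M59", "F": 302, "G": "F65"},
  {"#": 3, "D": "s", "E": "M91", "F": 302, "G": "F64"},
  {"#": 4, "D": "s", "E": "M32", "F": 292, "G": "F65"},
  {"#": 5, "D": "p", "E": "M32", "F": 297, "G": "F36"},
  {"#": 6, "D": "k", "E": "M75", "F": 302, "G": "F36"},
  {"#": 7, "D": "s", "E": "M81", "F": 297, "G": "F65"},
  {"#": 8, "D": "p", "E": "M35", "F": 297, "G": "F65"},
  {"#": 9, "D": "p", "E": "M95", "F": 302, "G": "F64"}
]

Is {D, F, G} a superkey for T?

All 9 rows have distinct {D, F, G} values, so {D, F, G} → (all attributes) holds and {D, F, G} is a superkey.

Yes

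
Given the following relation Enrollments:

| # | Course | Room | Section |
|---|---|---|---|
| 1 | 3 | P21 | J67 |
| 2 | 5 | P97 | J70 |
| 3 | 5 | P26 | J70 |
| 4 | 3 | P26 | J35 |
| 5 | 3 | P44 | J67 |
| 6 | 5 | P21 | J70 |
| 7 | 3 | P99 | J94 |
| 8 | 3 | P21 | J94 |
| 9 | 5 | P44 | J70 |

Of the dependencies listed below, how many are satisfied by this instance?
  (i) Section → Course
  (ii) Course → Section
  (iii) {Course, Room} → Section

1

(i) Section → Course: every LHS value maps to a single RHS value — holds.
(ii) Course → Section: Course=3: rows 1, 4, 5, 7, 8 → Section takes values {J67, J35, J94} — violation — fails.
(iii) {Course, Room} → Section: (Course=3, Room=P21): rows 1, 8 → Section takes values {J67, J94} — violation — fails.
1 of the 3 dependencies holds.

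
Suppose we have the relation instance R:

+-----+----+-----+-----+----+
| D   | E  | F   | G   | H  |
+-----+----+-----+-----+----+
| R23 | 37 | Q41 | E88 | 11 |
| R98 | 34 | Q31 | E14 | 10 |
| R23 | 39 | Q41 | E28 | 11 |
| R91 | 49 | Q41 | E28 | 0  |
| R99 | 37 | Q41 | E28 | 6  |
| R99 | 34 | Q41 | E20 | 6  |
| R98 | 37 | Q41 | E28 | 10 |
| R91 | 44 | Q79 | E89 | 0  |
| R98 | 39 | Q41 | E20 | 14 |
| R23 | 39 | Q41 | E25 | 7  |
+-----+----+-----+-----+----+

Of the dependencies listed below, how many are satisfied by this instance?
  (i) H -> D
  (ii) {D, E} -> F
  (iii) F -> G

(i) H -> D: every LHS value maps to a single RHS value — holds.
(ii) {D, E} -> F: every LHS value maps to a single RHS value — holds.
(iii) F -> G: F=Q41: 8 rows → G takes values {E88, E28, E20, E25} — violation — fails.
2 of the 3 dependencies hold.

2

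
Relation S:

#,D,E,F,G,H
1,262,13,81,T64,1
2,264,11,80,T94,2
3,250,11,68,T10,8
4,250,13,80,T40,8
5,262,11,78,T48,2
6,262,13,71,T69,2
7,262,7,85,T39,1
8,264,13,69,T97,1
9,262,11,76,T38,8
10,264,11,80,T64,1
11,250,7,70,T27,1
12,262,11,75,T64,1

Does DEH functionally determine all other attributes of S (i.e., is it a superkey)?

All 12 rows have distinct DEH values, so DEH → (all attributes) holds and DEH is a superkey.

Yes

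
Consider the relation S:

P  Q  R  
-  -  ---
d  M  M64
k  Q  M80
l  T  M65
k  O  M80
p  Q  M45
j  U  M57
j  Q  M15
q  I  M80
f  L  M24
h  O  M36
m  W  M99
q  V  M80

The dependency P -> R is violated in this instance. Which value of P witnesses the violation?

P=d: 1 row → R = M64 ✓
P=k: 2 rows → R = M80, M80 ✓
P=l: 1 row → R = M65 ✓
P=p: 1 row → R = M45 ✓
P=j: 2 rows → R takes values {M57, M15} — violation
P=q: 2 rows → R = M80, M80 ✓
P=f: 1 row → R = M24 ✓
P=h: 1 row → R = M36 ✓
P=m: 1 row → R = M99 ✓
The only P value with inconsistent R is P=j.

j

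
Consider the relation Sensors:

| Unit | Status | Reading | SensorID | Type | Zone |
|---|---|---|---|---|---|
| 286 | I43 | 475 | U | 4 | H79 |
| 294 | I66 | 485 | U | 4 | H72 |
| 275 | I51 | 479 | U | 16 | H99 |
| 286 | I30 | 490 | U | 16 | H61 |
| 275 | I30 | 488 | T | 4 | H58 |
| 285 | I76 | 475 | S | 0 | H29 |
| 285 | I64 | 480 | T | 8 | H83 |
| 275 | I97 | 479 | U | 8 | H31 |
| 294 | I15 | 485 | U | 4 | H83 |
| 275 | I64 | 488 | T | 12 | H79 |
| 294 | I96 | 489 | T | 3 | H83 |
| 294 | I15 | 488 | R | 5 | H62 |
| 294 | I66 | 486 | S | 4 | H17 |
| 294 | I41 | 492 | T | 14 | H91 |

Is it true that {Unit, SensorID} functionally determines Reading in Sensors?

(Unit=286, SensorID=U): 2 rows → Reading takes values {475, 490} — violation
(Unit=294, SensorID=U): 2 rows → Reading = 485, 485 ✓
(Unit=275, SensorID=U): 2 rows → Reading = 479, 479 ✓
(Unit=275, SensorID=T): 2 rows → Reading = 488, 488 ✓
(Unit=285, SensorID=S): 1 row → Reading = 475 ✓
(Unit=285, SensorID=T): 1 row → Reading = 480 ✓
(Unit=294, SensorID=T): 2 rows → Reading takes values {489, 492} — violation
(Unit=294, SensorID=R): 1 row → Reading = 488 ✓
(Unit=294, SensorID=S): 1 row → Reading = 486 ✓
Two rows agree on {Unit, SensorID} but differ on Reading, so {Unit, SensorID} -> Reading does not hold.

No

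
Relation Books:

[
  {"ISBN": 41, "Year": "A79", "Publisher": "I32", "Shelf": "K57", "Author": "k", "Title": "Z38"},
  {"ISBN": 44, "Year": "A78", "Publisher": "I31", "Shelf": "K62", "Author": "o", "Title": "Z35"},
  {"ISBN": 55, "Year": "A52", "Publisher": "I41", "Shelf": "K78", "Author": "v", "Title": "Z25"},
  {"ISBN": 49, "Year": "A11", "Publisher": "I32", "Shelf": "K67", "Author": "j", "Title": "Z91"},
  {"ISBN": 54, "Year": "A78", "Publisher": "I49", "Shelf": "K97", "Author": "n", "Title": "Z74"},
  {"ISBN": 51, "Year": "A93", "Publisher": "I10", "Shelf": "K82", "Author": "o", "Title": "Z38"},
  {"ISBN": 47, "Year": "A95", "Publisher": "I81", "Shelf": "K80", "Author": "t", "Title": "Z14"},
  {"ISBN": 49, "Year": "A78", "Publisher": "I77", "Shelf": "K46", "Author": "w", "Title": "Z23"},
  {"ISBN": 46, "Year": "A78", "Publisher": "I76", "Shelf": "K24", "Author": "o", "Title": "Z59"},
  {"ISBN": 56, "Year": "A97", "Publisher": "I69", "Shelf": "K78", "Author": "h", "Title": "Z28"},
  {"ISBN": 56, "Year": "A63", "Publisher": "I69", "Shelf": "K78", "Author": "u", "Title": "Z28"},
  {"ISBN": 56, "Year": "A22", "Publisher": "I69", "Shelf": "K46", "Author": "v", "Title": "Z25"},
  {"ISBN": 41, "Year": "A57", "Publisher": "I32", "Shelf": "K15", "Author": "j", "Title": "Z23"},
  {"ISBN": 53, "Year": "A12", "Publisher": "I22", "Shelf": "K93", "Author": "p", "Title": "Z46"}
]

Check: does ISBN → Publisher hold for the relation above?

No

ISBN=41: 2 rows → Publisher = I32, I32 ✓
ISBN=44: 1 row → Publisher = I31 ✓
ISBN=55: 1 row → Publisher = I41 ✓
ISBN=49: 2 rows → Publisher takes values {I32, I77} — violation
ISBN=54: 1 row → Publisher = I49 ✓
ISBN=51: 1 row → Publisher = I10 ✓
ISBN=47: 1 row → Publisher = I81 ✓
ISBN=46: 1 row → Publisher = I76 ✓
ISBN=56: 3 rows → Publisher = I69, I69, I69 ✓
ISBN=53: 1 row → Publisher = I22 ✓
Two rows agree on ISBN but differ on Publisher, so ISBN → Publisher does not hold.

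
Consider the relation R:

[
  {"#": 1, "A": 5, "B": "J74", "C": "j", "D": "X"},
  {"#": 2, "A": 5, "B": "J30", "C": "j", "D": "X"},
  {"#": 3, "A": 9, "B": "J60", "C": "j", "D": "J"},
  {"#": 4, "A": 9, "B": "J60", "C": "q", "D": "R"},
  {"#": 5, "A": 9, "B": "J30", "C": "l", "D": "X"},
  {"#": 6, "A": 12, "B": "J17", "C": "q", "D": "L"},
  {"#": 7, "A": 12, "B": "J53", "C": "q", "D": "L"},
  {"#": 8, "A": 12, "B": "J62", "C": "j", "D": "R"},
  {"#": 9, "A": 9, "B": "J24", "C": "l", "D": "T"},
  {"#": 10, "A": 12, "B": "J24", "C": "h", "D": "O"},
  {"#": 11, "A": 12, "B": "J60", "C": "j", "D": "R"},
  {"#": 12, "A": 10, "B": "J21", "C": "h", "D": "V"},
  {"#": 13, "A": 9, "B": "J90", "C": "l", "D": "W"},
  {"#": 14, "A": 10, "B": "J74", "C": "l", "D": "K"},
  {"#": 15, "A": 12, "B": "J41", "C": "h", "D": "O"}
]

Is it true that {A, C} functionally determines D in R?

(A=5, C=j): rows 1, 2 → D = X, X ✓
(A=9, C=j): row 3 → D = J ✓
(A=9, C=q): row 4 → D = R ✓
(A=9, C=l): rows 5, 9, 13 → D takes values {X, T, W} — violation
(A=12, C=q): rows 6, 7 → D = L, L ✓
(A=12, C=j): rows 8, 11 → D = R, R ✓
(A=12, C=h): rows 10, 15 → D = O, O ✓
(A=10, C=h): row 12 → D = V ✓
(A=10, C=l): row 14 → D = K ✓
Two rows agree on {A, C} but differ on D, so {A, C} -> D does not hold.

No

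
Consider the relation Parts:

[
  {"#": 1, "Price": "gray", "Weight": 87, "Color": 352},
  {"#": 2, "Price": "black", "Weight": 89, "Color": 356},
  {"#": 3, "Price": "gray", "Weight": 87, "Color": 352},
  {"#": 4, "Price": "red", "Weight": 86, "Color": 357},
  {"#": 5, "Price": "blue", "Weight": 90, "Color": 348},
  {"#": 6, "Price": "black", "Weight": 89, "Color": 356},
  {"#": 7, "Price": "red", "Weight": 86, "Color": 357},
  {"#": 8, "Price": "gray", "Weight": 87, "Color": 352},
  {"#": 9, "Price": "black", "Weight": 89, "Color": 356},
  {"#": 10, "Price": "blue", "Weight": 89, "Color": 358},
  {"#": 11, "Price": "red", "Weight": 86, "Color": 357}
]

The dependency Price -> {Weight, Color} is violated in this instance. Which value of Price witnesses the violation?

blue

Price=gray: rows 1, 3, 8 → {Weight,Color} = (87, 352), (87, 352), (87, 352) ✓
Price=black: rows 2, 6, 9 → {Weight,Color} = (89, 356), (89, 356), (89, 356) ✓
Price=red: rows 4, 7, 11 → {Weight,Color} = (86, 357), (86, 357), (86, 357) ✓
Price=blue: rows 5, 10 → {Weight,Color} takes values {(90, 348), (89, 358)} — violation
The only Price value with inconsistent RHS is Price=blue.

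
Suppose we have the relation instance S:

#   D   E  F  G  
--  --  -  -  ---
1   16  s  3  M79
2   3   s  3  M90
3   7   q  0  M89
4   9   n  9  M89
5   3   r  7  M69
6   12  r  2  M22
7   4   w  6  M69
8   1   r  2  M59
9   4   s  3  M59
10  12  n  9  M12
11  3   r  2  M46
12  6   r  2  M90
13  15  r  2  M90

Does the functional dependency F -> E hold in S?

F=3: rows 1, 2, 9 → E = s, s, s ✓
F=0: row 3 → E = q ✓
F=9: rows 4, 10 → E = n, n ✓
F=7: row 5 → E = r ✓
F=2: rows 6, 8, 11, 12, 13 → E = r, r, r, r, r ✓
F=6: row 7 → E = w ✓
Every F value is associated with a single E value, so F -> E holds.

Yes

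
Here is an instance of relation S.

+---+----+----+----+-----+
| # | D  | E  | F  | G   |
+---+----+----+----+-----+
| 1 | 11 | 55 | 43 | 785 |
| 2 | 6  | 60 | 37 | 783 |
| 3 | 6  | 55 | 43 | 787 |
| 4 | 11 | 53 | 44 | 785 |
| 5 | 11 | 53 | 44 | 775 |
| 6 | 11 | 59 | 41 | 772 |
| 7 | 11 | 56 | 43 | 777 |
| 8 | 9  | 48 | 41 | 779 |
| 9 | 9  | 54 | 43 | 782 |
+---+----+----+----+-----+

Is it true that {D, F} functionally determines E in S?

(D=11, F=43): rows 1, 7 → E takes values {55, 56} — violation
(D=6, F=37): row 2 → E = 60 ✓
(D=6, F=43): row 3 → E = 55 ✓
(D=11, F=44): rows 4, 5 → E = 53, 53 ✓
(D=11, F=41): row 6 → E = 59 ✓
(D=9, F=41): row 8 → E = 48 ✓
(D=9, F=43): row 9 → E = 54 ✓
Two rows agree on {D, F} but differ on E, so {D, F} → E does not hold.

No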